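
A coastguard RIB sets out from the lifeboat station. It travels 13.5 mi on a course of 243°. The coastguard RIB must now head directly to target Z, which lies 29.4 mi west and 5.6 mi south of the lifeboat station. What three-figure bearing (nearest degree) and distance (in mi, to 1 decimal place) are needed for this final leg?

Leg 1 (243°, 13.5 mi): east 13.5 sin 243° = -12.03, north 13.5 cos 243° = -6.13
Current position: (-12.03, -6.13). Target: (-29.4, -5.6). Remaining: Δeast = -17.37, Δnorth = 0.53.
Bearing = atan2(-17.37, 0.53) mod 360° = 271.74°; distance = √((-17.37)² + (0.53)²) = 17.379 mi.

272°, 17.4 mi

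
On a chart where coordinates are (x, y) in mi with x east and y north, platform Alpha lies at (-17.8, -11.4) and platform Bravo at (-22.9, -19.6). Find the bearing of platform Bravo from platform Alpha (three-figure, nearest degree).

212°

Δeast = -22.9 − -17.8 = -5.10; Δnorth = -19.6 − -11.4 = -8.20.
Bearing = atan2(Δeast, Δnorth) mod 360° = 211.88° ≈ 212°.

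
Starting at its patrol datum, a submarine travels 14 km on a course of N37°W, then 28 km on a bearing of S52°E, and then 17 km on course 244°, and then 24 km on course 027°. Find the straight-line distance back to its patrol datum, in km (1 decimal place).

12.2 km

Leg 1 (N37°W, 14 km): east 14 sin 323° = -8.43, north 14 cos 323° = 11.18
Leg 2 (S52°E, 28 km): east 28 sin 128° = 22.06, north 28 cos 128° = -17.24
Leg 3 (244°, 17 km): east 17 sin 244° = -15.28, north 17 cos 244° = -7.45
Leg 4 (027°, 24 km): east 24 sin 27° = 10.90, north 24 cos 27° = 21.38
Net: 9.26 east, 7.87 north. Distance = √((9.26)² + (7.87)²) = 12.152 km.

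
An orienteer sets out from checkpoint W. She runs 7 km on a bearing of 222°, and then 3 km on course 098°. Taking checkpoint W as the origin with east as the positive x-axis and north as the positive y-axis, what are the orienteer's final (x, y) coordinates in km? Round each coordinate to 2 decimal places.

Leg 1 (222°, 7 km): east 7 sin 222° = -4.68, north 7 cos 222° = -5.20
Leg 2 (098°, 3 km): east 3 sin 98° = 2.97, north 3 cos 98° = -0.42
Summing: -1.71 km east, -5.62 km north → (-1.71, -5.62).

(-1.71, -5.62)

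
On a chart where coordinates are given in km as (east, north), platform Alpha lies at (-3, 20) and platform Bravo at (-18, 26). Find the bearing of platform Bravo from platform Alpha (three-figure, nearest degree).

Δeast = -18 − -3 = -15.00; Δnorth = 26 − 20 = 6.00.
Bearing = atan2(Δeast, Δnorth) mod 360° = 291.80° ≈ 292°.

292°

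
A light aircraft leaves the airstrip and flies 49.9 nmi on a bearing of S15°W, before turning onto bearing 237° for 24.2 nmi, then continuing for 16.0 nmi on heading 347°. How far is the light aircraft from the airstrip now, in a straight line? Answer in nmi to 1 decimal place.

Leg 1 (S15°W, 49.9 nmi): east 49.9 sin 195° = -12.92, north 49.9 cos 195° = -48.20
Leg 2 (237°, 24.2 nmi): east 24.2 sin 237° = -20.30, north 24.2 cos 237° = -13.18
Leg 3 (347°, 16.0 nmi): east 16.0 sin 347° = -3.60, north 16.0 cos 347° = 15.59
Net: -36.81 east, -45.79 north. Distance = √((-36.81)² + (-45.79)²) = 58.751 nmi.

58.8 nmi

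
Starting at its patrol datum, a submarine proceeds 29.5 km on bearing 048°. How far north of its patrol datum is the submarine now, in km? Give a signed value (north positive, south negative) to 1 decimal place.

19.7 km

Leg 1 (048°, 29.5 km): east 29.5 sin 48° = 21.92, north 29.5 cos 48° = 19.74
Net north component: 19.74 km.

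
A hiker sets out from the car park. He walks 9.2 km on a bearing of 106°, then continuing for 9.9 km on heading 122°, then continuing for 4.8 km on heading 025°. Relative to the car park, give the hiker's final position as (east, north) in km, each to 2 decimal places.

(19.27, -3.43)

Leg 1 (106°, 9.2 km): east 9.2 sin 106° = 8.84, north 9.2 cos 106° = -2.54
Leg 2 (122°, 9.9 km): east 9.9 sin 122° = 8.40, north 9.9 cos 122° = -5.25
Leg 3 (025°, 4.8 km): east 4.8 sin 25° = 2.03, north 4.8 cos 25° = 4.35
Summing: 19.27 km east, -3.43 km north → (19.27, -3.43).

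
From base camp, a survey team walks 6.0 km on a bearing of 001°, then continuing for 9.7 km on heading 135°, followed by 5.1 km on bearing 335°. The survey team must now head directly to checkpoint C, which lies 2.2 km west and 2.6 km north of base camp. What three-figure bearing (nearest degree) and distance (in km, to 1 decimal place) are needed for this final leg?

261°, 7.1 km

Leg 1 (001°, 6.0 km): east 6.0 sin 1° = 0.10, north 6.0 cos 1° = 6.00
Leg 2 (135°, 9.7 km): east 9.7 sin 135° = 6.86, north 9.7 cos 135° = -6.86
Leg 3 (335°, 5.1 km): east 5.1 sin 335° = -2.16, north 5.1 cos 335° = 4.62
Current position: (4.81, 3.76). Target: (-2.2, 2.6). Remaining: Δeast = -7.01, Δnorth = -1.16.
Bearing = atan2(-7.01, -1.16) mod 360° = 260.58°; distance = √((-7.01)² + (-1.16)²) = 7.104 km.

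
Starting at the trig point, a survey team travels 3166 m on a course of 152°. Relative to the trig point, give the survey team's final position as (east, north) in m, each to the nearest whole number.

Leg 1 (152°, 3166 m): east 3166 sin 152° = 1486.35, north 3166 cos 152° = -2795.41
Summing: 1486.35 m east, -2795.41 m north → (1486, -2795).

(1486, -2795)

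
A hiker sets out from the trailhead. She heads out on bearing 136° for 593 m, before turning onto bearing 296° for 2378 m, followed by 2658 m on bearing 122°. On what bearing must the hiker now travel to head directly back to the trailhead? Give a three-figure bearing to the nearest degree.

326°

Leg 1 (136°, 593 m): east 593 sin 136° = 411.93, north 593 cos 136° = -426.57
Leg 2 (296°, 2378 m): east 2378 sin 296° = -2137.33, north 2378 cos 296° = 1042.45
Leg 3 (122°, 2658 m): east 2658 sin 122° = 2254.11, north 2658 cos 122° = -1408.53
Net displacement: 528.71 east, -792.65 north. Direction back to start is (-528.71, 792.65): bearing = atan2(-528.71, 792.65) mod 360° = 326.30° ≈ 326°.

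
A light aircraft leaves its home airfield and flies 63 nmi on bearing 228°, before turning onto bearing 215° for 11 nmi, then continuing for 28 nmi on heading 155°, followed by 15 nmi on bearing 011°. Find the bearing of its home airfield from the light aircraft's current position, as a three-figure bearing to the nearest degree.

032°

Leg 1 (228°, 63 nmi): east 63 sin 228° = -46.82, north 63 cos 228° = -42.16
Leg 2 (215°, 11 nmi): east 11 sin 215° = -6.31, north 11 cos 215° = -9.01
Leg 3 (155°, 28 nmi): east 28 sin 155° = 11.83, north 28 cos 155° = -25.38
Leg 4 (011°, 15 nmi): east 15 sin 11° = 2.86, north 15 cos 11° = 14.72
Net displacement: -38.43 east, -61.82 north. Direction back to start is (38.43, 61.82): bearing = atan2(38.43, 61.82) mod 360° = 31.87° ≈ 032°.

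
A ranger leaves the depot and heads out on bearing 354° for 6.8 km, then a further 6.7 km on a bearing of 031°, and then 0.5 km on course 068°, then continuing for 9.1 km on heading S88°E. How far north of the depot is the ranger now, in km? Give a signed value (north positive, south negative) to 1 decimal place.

12.4 km

Leg 1 (354°, 6.8 km): east 6.8 sin 354° = -0.71, north 6.8 cos 354° = 6.76
Leg 2 (031°, 6.7 km): east 6.7 sin 31° = 3.45, north 6.7 cos 31° = 5.74
Leg 3 (068°, 0.5 km): east 0.5 sin 68° = 0.46, north 0.5 cos 68° = 0.19
Leg 4 (S88°E, 9.1 km): east 9.1 sin 92° = 9.09, north 9.1 cos 92° = -0.32
Net north component: 12.38 km.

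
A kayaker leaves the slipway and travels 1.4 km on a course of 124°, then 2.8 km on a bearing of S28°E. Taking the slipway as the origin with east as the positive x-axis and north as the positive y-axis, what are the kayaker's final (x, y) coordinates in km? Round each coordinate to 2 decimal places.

(2.48, -3.26)

Leg 1 (124°, 1.4 km): east 1.4 sin 124° = 1.16, north 1.4 cos 124° = -0.78
Leg 2 (S28°E, 2.8 km): east 2.8 sin 152° = 1.31, north 2.8 cos 152° = -2.47
Summing: 2.48 km east, -3.26 km north → (2.48, -3.26).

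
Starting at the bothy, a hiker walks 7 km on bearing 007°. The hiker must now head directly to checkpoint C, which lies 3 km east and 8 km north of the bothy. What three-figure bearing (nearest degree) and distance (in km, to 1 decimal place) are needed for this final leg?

064°, 2.4 km

Leg 1 (007°, 7 km): east 7 sin 7° = 0.85, north 7 cos 7° = 6.95
Current position: (0.85, 6.95). Target: (3, 8). Remaining: Δeast = 2.15, Δnorth = 1.05.
Bearing = atan2(2.15, 1.05) mod 360° = 63.89°; distance = √((2.15)² + (1.05)²) = 2.391 km.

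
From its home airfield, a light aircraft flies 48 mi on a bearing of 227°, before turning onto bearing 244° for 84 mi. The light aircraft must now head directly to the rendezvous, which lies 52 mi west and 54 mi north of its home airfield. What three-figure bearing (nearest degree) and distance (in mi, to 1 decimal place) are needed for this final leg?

025°, 136.8 mi

Leg 1 (227°, 48 mi): east 48 sin 227° = -35.10, north 48 cos 227° = -32.74
Leg 2 (244°, 84 mi): east 84 sin 244° = -75.50, north 84 cos 244° = -36.82
Current position: (-110.60, -69.56). Target: (-52, 54). Remaining: Δeast = 58.60, Δnorth = 123.56.
Bearing = atan2(58.60, 123.56) mod 360° = 25.37°; distance = √((58.60)² + (123.56)²) = 136.752 mi.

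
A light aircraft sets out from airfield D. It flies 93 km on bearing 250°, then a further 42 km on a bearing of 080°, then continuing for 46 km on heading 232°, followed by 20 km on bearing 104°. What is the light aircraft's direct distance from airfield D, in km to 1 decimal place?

Leg 1 (250°, 93 km): east 93 sin 250° = -87.39, north 93 cos 250° = -31.81
Leg 2 (080°, 42 km): east 42 sin 80° = 41.36, north 42 cos 80° = 7.29
Leg 3 (232°, 46 km): east 46 sin 232° = -36.25, north 46 cos 232° = -28.32
Leg 4 (104°, 20 km): east 20 sin 104° = 19.41, north 20 cos 104° = -4.84
Net: -62.87 east, -57.67 north. Distance = √((-62.87)² + (-57.67)²) = 85.318 km.

85.3 km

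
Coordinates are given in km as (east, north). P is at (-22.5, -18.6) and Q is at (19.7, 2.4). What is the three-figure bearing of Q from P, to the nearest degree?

064°

Δeast = 19.7 − -22.5 = 42.20; Δnorth = 2.4 − -18.6 = 21.00.
Bearing = atan2(Δeast, Δnorth) mod 360° = 63.54° ≈ 064°.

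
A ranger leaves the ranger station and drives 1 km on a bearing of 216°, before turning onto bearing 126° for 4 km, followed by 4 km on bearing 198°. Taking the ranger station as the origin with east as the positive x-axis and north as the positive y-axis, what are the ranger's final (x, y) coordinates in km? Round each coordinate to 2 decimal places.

Leg 1 (216°, 1 km): east 1 sin 216° = -0.59, north 1 cos 216° = -0.81
Leg 2 (126°, 4 km): east 4 sin 126° = 3.24, north 4 cos 126° = -2.35
Leg 3 (198°, 4 km): east 4 sin 198° = -1.24, north 4 cos 198° = -3.80
Summing: 1.41 km east, -6.96 km north → (1.41, -6.96).

(1.41, -6.96)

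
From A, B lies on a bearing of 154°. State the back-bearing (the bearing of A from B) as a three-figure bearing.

Back-bearing = 154° + 180° = 334°.

334°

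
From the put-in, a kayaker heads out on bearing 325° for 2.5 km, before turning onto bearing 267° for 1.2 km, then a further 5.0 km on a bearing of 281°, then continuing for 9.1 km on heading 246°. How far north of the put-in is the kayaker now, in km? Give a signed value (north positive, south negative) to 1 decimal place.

Leg 1 (325°, 2.5 km): east 2.5 sin 325° = -1.43, north 2.5 cos 325° = 2.05
Leg 2 (267°, 1.2 km): east 1.2 sin 267° = -1.20, north 1.2 cos 267° = -0.06
Leg 3 (281°, 5.0 km): east 5.0 sin 281° = -4.91, north 5.0 cos 281° = 0.95
Leg 4 (246°, 9.1 km): east 9.1 sin 246° = -8.31, north 9.1 cos 246° = -3.70
Net north component: -0.76 km.

-0.8 km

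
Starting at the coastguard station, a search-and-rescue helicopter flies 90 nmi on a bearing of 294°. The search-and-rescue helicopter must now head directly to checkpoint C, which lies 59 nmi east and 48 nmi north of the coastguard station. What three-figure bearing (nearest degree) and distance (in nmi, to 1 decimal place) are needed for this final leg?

085°, 141.7 nmi

Leg 1 (294°, 90 nmi): east 90 sin 294° = -82.22, north 90 cos 294° = 36.61
Current position: (-82.22, 36.61). Target: (59, 48). Remaining: Δeast = 141.22, Δnorth = 11.39.
Bearing = atan2(141.22, 11.39) mod 360° = 85.39°; distance = √((141.22)² + (11.39)²) = 141.678 nmi.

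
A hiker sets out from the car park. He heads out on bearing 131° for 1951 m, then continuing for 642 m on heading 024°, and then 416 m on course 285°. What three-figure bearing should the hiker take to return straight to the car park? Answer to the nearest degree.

294°

Leg 1 (131°, 1951 m): east 1951 sin 131° = 1472.44, north 1951 cos 131° = -1279.97
Leg 2 (024°, 642 m): east 642 sin 24° = 261.12, north 642 cos 24° = 586.50
Leg 3 (285°, 416 m): east 416 sin 285° = -401.83, north 416 cos 285° = 107.67
Net displacement: 1331.74 east, -585.81 north. Direction back to start is (-1331.74, 585.81): bearing = atan2(-1331.74, 585.81) mod 360° = 293.74° ≈ 294°.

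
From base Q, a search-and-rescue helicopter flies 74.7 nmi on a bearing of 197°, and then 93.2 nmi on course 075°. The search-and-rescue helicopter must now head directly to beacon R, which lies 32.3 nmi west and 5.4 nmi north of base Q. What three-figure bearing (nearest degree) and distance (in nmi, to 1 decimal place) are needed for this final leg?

298°, 113.5 nmi

Leg 1 (197°, 74.7 nmi): east 74.7 sin 197° = -21.84, north 74.7 cos 197° = -71.44
Leg 2 (075°, 93.2 nmi): east 93.2 sin 75° = 90.02, north 93.2 cos 75° = 24.12
Current position: (68.18, -47.31). Target: (-32.3, 5.4). Remaining: Δeast = -100.48, Δnorth = 52.71.
Bearing = atan2(-100.48, 52.71) mod 360° = 297.68°; distance = √((-100.48)² + (52.71)²) = 113.472 nmi.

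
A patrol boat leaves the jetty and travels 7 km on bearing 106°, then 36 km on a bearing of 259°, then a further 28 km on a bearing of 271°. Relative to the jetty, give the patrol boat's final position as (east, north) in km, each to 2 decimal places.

Leg 1 (106°, 7 km): east 7 sin 106° = 6.73, north 7 cos 106° = -1.93
Leg 2 (259°, 36 km): east 36 sin 259° = -35.34, north 36 cos 259° = -6.87
Leg 3 (271°, 28 km): east 28 sin 271° = -28.00, north 28 cos 271° = 0.49
Summing: -56.61 km east, -8.31 km north → (-56.61, -8.31).

(-56.61, -8.31)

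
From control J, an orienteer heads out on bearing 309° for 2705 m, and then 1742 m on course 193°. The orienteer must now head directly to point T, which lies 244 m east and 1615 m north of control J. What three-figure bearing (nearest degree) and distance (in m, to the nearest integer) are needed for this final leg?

060°, 3176 m

Leg 1 (309°, 2705 m): east 2705 sin 309° = -2102.18, north 2705 cos 309° = 1702.31
Leg 2 (193°, 1742 m): east 1742 sin 193° = -391.86, north 1742 cos 193° = -1697.35
Current position: (-2494.04, 4.96). Target: (244, 1615). Remaining: Δeast = 2738.04, Δnorth = 1610.04.
Bearing = atan2(2738.04, 1610.04) mod 360° = 59.54°; distance = √((2738.04)² + (1610.04)²) = 3176.338 m.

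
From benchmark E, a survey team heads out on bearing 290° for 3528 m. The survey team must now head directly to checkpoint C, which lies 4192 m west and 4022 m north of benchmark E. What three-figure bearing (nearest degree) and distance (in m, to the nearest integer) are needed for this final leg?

Leg 1 (290°, 3528 m): east 3528 sin 290° = -3315.24, north 3528 cos 290° = 1206.65
Current position: (-3315.24, 1206.65). Target: (-4192, 4022). Remaining: Δeast = -876.76, Δnorth = 2815.35.
Bearing = atan2(-876.76, 2815.35) mod 360° = 342.70°; distance = √((-876.76)² + (2815.35)²) = 2948.716 m.

343°, 2949 m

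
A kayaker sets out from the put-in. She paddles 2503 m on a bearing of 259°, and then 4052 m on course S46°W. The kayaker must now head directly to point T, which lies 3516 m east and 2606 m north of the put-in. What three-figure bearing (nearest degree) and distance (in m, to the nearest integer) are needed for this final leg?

Leg 1 (259°, 2503 m): east 2503 sin 259° = -2457.01, north 2503 cos 259° = -477.59
Leg 2 (S46°W, 4052 m): east 4052 sin 226° = -2914.76, north 4052 cos 226° = -2814.76
Current position: (-5371.78, -3292.35). Target: (3516, 2606). Remaining: Δeast = 8887.78, Δnorth = 5898.35.
Bearing = atan2(8887.78, 5898.35) mod 360° = 56.43°; distance = √((8887.78)² + (5898.35)²) = 10666.918 m.

056°, 10667 m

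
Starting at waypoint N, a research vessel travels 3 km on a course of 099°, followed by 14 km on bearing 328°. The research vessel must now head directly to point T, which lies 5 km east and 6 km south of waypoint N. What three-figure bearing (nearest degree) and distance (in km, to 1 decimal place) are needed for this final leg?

151°, 19.8 km

Leg 1 (099°, 3 km): east 3 sin 99° = 2.96, north 3 cos 99° = -0.47
Leg 2 (328°, 14 km): east 14 sin 328° = -7.42, north 14 cos 328° = 11.87
Current position: (-4.46, 11.40). Target: (5, -6). Remaining: Δeast = 9.46, Δnorth = -17.40.
Bearing = atan2(9.46, -17.40) mod 360° = 151.48°; distance = √((9.46)² + (-17.40)²) = 19.806 km.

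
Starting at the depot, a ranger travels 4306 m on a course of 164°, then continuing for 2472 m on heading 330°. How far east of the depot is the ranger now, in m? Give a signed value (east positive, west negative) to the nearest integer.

-49 m

Leg 1 (164°, 4306 m): east 4306 sin 164° = 1186.89, north 4306 cos 164° = -4139.19
Leg 2 (330°, 2472 m): east 2472 sin 330° = -1236.00, north 2472 cos 330° = 2140.81
Net east component: -49.11 m.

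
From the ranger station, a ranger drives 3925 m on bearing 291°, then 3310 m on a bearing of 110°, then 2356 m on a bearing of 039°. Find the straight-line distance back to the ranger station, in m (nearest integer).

Leg 1 (291°, 3925 m): east 3925 sin 291° = -3664.30, north 3925 cos 291° = 1406.59
Leg 2 (110°, 3310 m): east 3310 sin 110° = 3110.38, north 3310 cos 110° = -1132.09
Leg 3 (039°, 2356 m): east 2356 sin 39° = 1482.68, north 2356 cos 39° = 1830.96
Net: 928.76 east, 2105.46 north. Distance = √((928.76)² + (2105.46)²) = 2301.210 m.

2301 m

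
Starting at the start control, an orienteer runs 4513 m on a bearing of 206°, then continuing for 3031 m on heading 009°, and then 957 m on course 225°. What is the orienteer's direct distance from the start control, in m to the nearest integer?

Leg 1 (206°, 4513 m): east 4513 sin 206° = -1978.37, north 4513 cos 206° = -4056.26
Leg 2 (009°, 3031 m): east 3031 sin 9° = 474.15, north 3031 cos 9° = 2993.68
Leg 3 (225°, 957 m): east 957 sin 225° = -676.70, north 957 cos 225° = -676.70
Net: -2180.92 east, -1739.28 north. Distance = √((-2180.92)² + (-1739.28)²) = 2789.530 m.

2790 m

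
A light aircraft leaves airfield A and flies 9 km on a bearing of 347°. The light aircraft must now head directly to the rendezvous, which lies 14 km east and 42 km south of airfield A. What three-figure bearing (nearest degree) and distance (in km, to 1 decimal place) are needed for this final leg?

Leg 1 (347°, 9 km): east 9 sin 347° = -2.02, north 9 cos 347° = 8.77
Current position: (-2.02, 8.77). Target: (14, -42). Remaining: Δeast = 16.02, Δnorth = -50.77.
Bearing = atan2(16.02, -50.77) mod 360° = 162.48°; distance = √((16.02)² + (-50.77)²) = 53.238 km.

162°, 53.2 km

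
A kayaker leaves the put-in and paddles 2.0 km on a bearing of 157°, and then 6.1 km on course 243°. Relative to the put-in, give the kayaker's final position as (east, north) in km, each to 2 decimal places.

Leg 1 (157°, 2.0 km): east 2.0 sin 157° = 0.78, north 2.0 cos 157° = -1.84
Leg 2 (243°, 6.1 km): east 6.1 sin 243° = -5.44, north 6.1 cos 243° = -2.77
Summing: -4.65 km east, -4.61 km north → (-4.65, -4.61).

(-4.65, -4.61)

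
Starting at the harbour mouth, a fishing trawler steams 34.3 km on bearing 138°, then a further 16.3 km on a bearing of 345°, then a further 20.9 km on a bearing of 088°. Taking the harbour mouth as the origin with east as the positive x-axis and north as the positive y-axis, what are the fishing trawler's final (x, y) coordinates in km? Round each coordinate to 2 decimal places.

Leg 1 (138°, 34.3 km): east 34.3 sin 138° = 22.95, north 34.3 cos 138° = -25.49
Leg 2 (345°, 16.3 km): east 16.3 sin 345° = -4.22, north 16.3 cos 345° = 15.74
Leg 3 (088°, 20.9 km): east 20.9 sin 88° = 20.89, north 20.9 cos 88° = 0.73
Summing: 39.62 km east, -9.02 km north → (39.62, -9.02).

(39.62, -9.02)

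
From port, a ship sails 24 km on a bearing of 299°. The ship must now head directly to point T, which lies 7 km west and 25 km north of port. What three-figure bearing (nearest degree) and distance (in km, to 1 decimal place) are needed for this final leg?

Leg 1 (299°, 24 km): east 24 sin 299° = -20.99, north 24 cos 299° = 11.64
Current position: (-20.99, 11.64). Target: (-7, 25). Remaining: Δeast = 13.99, Δnorth = 13.36.
Bearing = atan2(13.99, 13.36) mod 360° = 46.31°; distance = √((13.99)² + (13.36)²) = 19.348 km.

046°, 19.3 km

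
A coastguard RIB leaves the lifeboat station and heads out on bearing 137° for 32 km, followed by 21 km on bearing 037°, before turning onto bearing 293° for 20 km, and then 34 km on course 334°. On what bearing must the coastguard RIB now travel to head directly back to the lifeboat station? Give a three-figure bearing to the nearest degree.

Leg 1 (137°, 32 km): east 32 sin 137° = 21.82, north 32 cos 137° = -23.40
Leg 2 (037°, 21 km): east 21 sin 37° = 12.64, north 21 cos 37° = 16.77
Leg 3 (293°, 20 km): east 20 sin 293° = -18.41, north 20 cos 293° = 7.81
Leg 4 (334°, 34 km): east 34 sin 334° = -14.90, north 34 cos 334° = 30.56
Net displacement: 1.15 east, 31.74 north. Direction back to start is (-1.15, -31.74): bearing = atan2(-1.15, -31.74) mod 360° = 182.07° ≈ 182°.

182°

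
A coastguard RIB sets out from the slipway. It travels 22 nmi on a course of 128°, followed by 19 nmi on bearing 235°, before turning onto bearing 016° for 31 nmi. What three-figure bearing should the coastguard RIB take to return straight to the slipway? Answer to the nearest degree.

Leg 1 (128°, 22 nmi): east 22 sin 128° = 17.34, north 22 cos 128° = -13.54
Leg 2 (235°, 19 nmi): east 19 sin 235° = -15.56, north 19 cos 235° = -10.90
Leg 3 (016°, 31 nmi): east 31 sin 16° = 8.54, north 31 cos 16° = 29.80
Net displacement: 10.32 east, 5.36 north. Direction back to start is (-10.32, -5.36): bearing = atan2(-10.32, -5.36) mod 360° = 242.56° ≈ 243°.

243°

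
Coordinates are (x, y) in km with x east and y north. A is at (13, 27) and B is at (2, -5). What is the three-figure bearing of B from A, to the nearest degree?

199°

Δeast = 2 − 13 = -11.00; Δnorth = -5 − 27 = -32.00.
Bearing = atan2(Δeast, Δnorth) mod 360° = 198.97° ≈ 199°.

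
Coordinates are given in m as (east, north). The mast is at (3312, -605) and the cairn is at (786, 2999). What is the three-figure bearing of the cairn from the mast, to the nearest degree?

Δeast = 786 − 3312 = -2526.00; Δnorth = 2999 − -605 = 3604.00.
Bearing = atan2(Δeast, Δnorth) mod 360° = 324.97° ≈ 325°.

325°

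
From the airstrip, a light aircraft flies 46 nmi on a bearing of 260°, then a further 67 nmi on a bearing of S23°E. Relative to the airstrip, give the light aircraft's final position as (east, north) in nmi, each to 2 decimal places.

Leg 1 (260°, 46 nmi): east 46 sin 260° = -45.30, north 46 cos 260° = -7.99
Leg 2 (S23°E, 67 nmi): east 67 sin 157° = 26.18, north 67 cos 157° = -61.67
Summing: -19.12 nmi east, -69.66 nmi north → (-19.12, -69.66).

(-19.12, -69.66)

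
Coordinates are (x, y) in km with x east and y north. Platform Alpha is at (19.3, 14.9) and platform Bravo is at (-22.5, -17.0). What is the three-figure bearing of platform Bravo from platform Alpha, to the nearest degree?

Δeast = -22.5 − 19.3 = -41.80; Δnorth = -17.0 − 14.9 = -31.90.
Bearing = atan2(Δeast, Δnorth) mod 360° = 232.65° ≈ 233°.

233°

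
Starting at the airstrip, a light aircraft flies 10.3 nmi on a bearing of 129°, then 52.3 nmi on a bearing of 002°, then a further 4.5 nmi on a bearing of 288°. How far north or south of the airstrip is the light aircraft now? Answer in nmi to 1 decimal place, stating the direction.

47.2 nmi north

Leg 1 (129°, 10.3 nmi): east 10.3 sin 129° = 8.00, north 10.3 cos 129° = -6.48
Leg 2 (002°, 52.3 nmi): east 52.3 sin 2° = 1.83, north 52.3 cos 2° = 52.27
Leg 3 (288°, 4.5 nmi): east 4.5 sin 288° = -4.28, north 4.5 cos 288° = 1.39
Net north component: 47.18 nmi.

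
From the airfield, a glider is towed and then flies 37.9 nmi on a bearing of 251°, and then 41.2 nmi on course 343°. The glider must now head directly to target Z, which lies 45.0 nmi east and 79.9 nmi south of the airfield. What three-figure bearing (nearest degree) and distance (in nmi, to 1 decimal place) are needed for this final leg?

139°, 141.7 nmi

Leg 1 (251°, 37.9 nmi): east 37.9 sin 251° = -35.84, north 37.9 cos 251° = -12.34
Leg 2 (343°, 41.2 nmi): east 41.2 sin 343° = -12.05, north 41.2 cos 343° = 39.40
Current position: (-47.88, 27.06). Target: (45.0, -79.9). Remaining: Δeast = 92.88, Δnorth = -106.96.
Bearing = atan2(92.88, -106.96) mod 360° = 139.03°; distance = √((92.88)² + (-106.96)²) = 141.660 nmi.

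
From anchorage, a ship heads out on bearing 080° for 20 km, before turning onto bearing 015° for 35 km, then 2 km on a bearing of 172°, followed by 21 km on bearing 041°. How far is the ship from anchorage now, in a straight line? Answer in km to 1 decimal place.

Leg 1 (080°, 20 km): east 20 sin 80° = 19.70, north 20 cos 80° = 3.47
Leg 2 (015°, 35 km): east 35 sin 15° = 9.06, north 35 cos 15° = 33.81
Leg 3 (172°, 2 km): east 2 sin 172° = 0.28, north 2 cos 172° = -1.98
Leg 4 (041°, 21 km): east 21 sin 41° = 13.78, north 21 cos 41° = 15.85
Net: 42.81 east, 51.15 north. Distance = √((42.81)² + (51.15)²) = 66.700 km.

66.7 km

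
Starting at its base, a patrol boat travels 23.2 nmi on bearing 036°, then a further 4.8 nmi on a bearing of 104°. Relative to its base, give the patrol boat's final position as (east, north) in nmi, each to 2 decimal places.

(18.29, 17.61)

Leg 1 (036°, 23.2 nmi): east 23.2 sin 36° = 13.64, north 23.2 cos 36° = 18.77
Leg 2 (104°, 4.8 nmi): east 4.8 sin 104° = 4.66, north 4.8 cos 104° = -1.16
Summing: 18.29 nmi east, 17.61 nmi north → (18.29, 17.61).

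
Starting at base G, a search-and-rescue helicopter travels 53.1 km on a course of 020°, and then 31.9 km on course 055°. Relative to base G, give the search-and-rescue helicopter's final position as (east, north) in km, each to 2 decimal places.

(44.29, 68.19)

Leg 1 (020°, 53.1 km): east 53.1 sin 20° = 18.16, north 53.1 cos 20° = 49.90
Leg 2 (055°, 31.9 km): east 31.9 sin 55° = 26.13, north 31.9 cos 55° = 18.30
Summing: 44.29 km east, 68.19 km north → (44.29, 68.19).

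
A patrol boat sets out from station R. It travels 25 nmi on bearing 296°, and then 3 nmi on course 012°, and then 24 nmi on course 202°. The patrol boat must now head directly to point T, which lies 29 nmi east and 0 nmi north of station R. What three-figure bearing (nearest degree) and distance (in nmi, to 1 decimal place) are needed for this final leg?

082°, 60.4 nmi

Leg 1 (296°, 25 nmi): east 25 sin 296° = -22.47, north 25 cos 296° = 10.96
Leg 2 (012°, 3 nmi): east 3 sin 12° = 0.62, north 3 cos 12° = 2.93
Leg 3 (202°, 24 nmi): east 24 sin 202° = -8.99, north 24 cos 202° = -22.25
Current position: (-30.84, -8.36). Target: (29, 0). Remaining: Δeast = 59.84, Δnorth = 8.36.
Bearing = atan2(59.84, 8.36) mod 360° = 82.05°; distance = √((59.84)² + (8.36)²) = 60.418 nmi.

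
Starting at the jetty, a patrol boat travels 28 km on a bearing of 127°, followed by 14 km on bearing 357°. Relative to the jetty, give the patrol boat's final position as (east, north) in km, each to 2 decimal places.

(21.63, -2.87)

Leg 1 (127°, 28 km): east 28 sin 127° = 22.36, north 28 cos 127° = -16.85
Leg 2 (357°, 14 km): east 14 sin 357° = -0.73, north 14 cos 357° = 13.98
Summing: 21.63 km east, -2.87 km north → (21.63, -2.87).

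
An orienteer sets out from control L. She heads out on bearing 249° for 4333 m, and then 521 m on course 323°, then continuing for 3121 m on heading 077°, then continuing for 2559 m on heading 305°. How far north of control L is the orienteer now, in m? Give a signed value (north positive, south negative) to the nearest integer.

1033 m

Leg 1 (249°, 4333 m): east 4333 sin 249° = -4045.20, north 4333 cos 249° = -1552.81
Leg 2 (323°, 521 m): east 521 sin 323° = -313.55, north 521 cos 323° = 416.09
Leg 3 (077°, 3121 m): east 3121 sin 77° = 3041.01, north 3121 cos 77° = 702.07
Leg 4 (305°, 2559 m): east 2559 sin 305° = -2096.21, north 2559 cos 305° = 1467.78
Net north component: 1033.14 m.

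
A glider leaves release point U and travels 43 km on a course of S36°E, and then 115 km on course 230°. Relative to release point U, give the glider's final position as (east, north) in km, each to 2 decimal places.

Leg 1 (S36°E, 43 km): east 43 sin 144° = 25.27, north 43 cos 144° = -34.79
Leg 2 (230°, 115 km): east 115 sin 230° = -88.10, north 115 cos 230° = -73.92
Summing: -62.82 km east, -108.71 km north → (-62.82, -108.71).

(-62.82, -108.71)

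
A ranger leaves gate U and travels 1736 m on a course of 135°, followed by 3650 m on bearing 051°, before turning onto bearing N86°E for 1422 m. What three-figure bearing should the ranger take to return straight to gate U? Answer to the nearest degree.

258°

Leg 1 (135°, 1736 m): east 1736 sin 135° = 1227.54, north 1736 cos 135° = -1227.54
Leg 2 (051°, 3650 m): east 3650 sin 51° = 2836.58, north 3650 cos 51° = 2297.02
Leg 3 (N86°E, 1422 m): east 1422 sin 86° = 1418.54, north 1422 cos 86° = 99.19
Net displacement: 5482.66 east, 1168.68 north. Direction back to start is (-5482.66, -1168.68): bearing = atan2(-5482.66, -1168.68) mod 360° = 257.97° ≈ 258°.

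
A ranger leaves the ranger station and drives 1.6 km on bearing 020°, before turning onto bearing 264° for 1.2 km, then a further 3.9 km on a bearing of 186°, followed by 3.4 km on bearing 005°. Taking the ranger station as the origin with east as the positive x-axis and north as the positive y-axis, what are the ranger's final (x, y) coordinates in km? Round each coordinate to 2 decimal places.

Leg 1 (020°, 1.6 km): east 1.6 sin 20° = 0.55, north 1.6 cos 20° = 1.50
Leg 2 (264°, 1.2 km): east 1.2 sin 264° = -1.19, north 1.2 cos 264° = -0.13
Leg 3 (186°, 3.9 km): east 3.9 sin 186° = -0.41, north 3.9 cos 186° = -3.88
Leg 4 (005°, 3.4 km): east 3.4 sin 5° = 0.30, north 3.4 cos 5° = 3.39
Summing: -0.76 km east, 0.89 km north → (-0.76, 0.89).

(-0.76, 0.89)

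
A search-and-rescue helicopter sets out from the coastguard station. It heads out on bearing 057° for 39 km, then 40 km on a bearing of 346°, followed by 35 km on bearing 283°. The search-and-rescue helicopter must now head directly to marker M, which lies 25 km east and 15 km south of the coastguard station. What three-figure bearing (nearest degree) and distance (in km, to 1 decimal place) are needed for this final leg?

Leg 1 (057°, 39 km): east 39 sin 57° = 32.71, north 39 cos 57° = 21.24
Leg 2 (346°, 40 km): east 40 sin 346° = -9.68, north 40 cos 346° = 38.81
Leg 3 (283°, 35 km): east 35 sin 283° = -34.10, north 35 cos 283° = 7.87
Current position: (-11.07, 67.93). Target: (25, -15). Remaining: Δeast = 36.07, Δnorth = -82.93.
Bearing = atan2(36.07, -82.93) mod 360° = 156.49°; distance = √((36.07)² + (-82.93)²) = 90.432 km.

156°, 90.4 km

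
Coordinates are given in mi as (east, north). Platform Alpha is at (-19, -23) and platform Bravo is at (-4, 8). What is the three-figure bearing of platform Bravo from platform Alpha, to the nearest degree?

026°

Δeast = -4 − -19 = 15.00; Δnorth = 8 − -23 = 31.00.
Bearing = atan2(Δeast, Δnorth) mod 360° = 25.82° ≈ 026°.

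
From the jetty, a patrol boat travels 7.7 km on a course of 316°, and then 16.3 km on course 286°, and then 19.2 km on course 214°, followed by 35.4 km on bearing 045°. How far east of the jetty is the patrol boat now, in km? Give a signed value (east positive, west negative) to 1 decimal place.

Leg 1 (316°, 7.7 km): east 7.7 sin 316° = -5.35, north 7.7 cos 316° = 5.54
Leg 2 (286°, 16.3 km): east 16.3 sin 286° = -15.67, north 16.3 cos 286° = 4.49
Leg 3 (214°, 19.2 km): east 19.2 sin 214° = -10.74, north 19.2 cos 214° = -15.92
Leg 4 (045°, 35.4 km): east 35.4 sin 45° = 25.03, north 35.4 cos 45° = 25.03
Net east component: -6.72 km.

-6.7 km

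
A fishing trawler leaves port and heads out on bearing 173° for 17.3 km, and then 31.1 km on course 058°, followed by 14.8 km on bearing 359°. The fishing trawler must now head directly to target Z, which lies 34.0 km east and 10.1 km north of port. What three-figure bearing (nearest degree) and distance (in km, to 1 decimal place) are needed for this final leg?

125°, 7.0 km

Leg 1 (173°, 17.3 km): east 17.3 sin 173° = 2.11, north 17.3 cos 173° = -17.17
Leg 2 (058°, 31.1 km): east 31.1 sin 58° = 26.37, north 31.1 cos 58° = 16.48
Leg 3 (359°, 14.8 km): east 14.8 sin 359° = -0.26, north 14.8 cos 359° = 14.80
Current position: (28.22, 14.11). Target: (34.0, 10.1). Remaining: Δeast = 5.78, Δnorth = -4.01.
Bearing = atan2(5.78, -4.01) mod 360° = 124.75°; distance = √((5.78)² + (-4.01)²) = 7.030 km.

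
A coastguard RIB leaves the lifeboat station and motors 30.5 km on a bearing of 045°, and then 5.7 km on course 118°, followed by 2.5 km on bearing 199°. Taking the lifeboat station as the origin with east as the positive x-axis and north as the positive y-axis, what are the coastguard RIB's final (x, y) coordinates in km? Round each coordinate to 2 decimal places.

(25.79, 16.53)

Leg 1 (045°, 30.5 km): east 30.5 sin 45° = 21.57, north 30.5 cos 45° = 21.57
Leg 2 (118°, 5.7 km): east 5.7 sin 118° = 5.03, north 5.7 cos 118° = -2.68
Leg 3 (199°, 2.5 km): east 2.5 sin 199° = -0.81, north 2.5 cos 199° = -2.36
Summing: 25.79 km east, 16.53 km north → (25.79, 16.53).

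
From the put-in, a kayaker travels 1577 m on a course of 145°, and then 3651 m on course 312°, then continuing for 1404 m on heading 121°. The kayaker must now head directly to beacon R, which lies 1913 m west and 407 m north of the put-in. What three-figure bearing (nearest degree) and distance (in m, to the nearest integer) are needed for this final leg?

269°, 1308 m

Leg 1 (145°, 1577 m): east 1577 sin 145° = 904.53, north 1577 cos 145° = -1291.80
Leg 2 (312°, 3651 m): east 3651 sin 312° = -2713.22, north 3651 cos 312° = 2443.00
Leg 3 (121°, 1404 m): east 1404 sin 121° = 1203.46, north 1404 cos 121° = -723.11
Current position: (-605.23, 428.08). Target: (-1913, 407). Remaining: Δeast = -1307.77, Δnorth = -21.08.
Bearing = atan2(-1307.77, -21.08) mod 360° = 269.08°; distance = √((-1307.77)² + (-21.08)²) = 1307.941 m.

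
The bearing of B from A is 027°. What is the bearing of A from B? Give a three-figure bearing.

Back-bearing = 027° + 180° = 207°.

207°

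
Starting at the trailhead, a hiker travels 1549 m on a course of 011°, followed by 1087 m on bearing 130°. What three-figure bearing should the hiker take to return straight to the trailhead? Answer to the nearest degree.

234°

Leg 1 (011°, 1549 m): east 1549 sin 11° = 295.56, north 1549 cos 11° = 1520.54
Leg 2 (130°, 1087 m): east 1087 sin 130° = 832.69, north 1087 cos 130° = -698.71
Net displacement: 1128.25 east, 821.83 north. Direction back to start is (-1128.25, -821.83): bearing = atan2(-1128.25, -821.83) mod 360° = 233.93° ≈ 234°.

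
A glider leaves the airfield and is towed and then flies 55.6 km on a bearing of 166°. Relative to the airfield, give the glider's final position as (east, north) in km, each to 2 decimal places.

Leg 1 (166°, 55.6 km): east 55.6 sin 166° = 13.45, north 55.6 cos 166° = -53.95
Summing: 13.45 km east, -53.95 km north → (13.45, -53.95).

(13.45, -53.95)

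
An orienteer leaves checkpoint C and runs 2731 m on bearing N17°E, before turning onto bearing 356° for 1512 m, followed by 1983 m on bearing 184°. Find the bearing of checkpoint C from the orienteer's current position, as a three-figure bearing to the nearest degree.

195°

Leg 1 (N17°E, 2731 m): east 2731 sin 17° = 798.47, north 2731 cos 17° = 2611.67
Leg 2 (356°, 1512 m): east 1512 sin 356° = -105.47, north 1512 cos 356° = 1508.32
Leg 3 (184°, 1983 m): east 1983 sin 184° = -138.33, north 1983 cos 184° = -1978.17
Net displacement: 554.67 east, 2141.82 north. Direction back to start is (-554.67, -2141.82): bearing = atan2(-554.67, -2141.82) mod 360° = 194.52° ≈ 195°.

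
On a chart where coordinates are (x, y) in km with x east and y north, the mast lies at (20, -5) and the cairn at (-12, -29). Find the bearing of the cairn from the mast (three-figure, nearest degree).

233°

Δeast = -12 − 20 = -32.00; Δnorth = -29 − -5 = -24.00.
Bearing = atan2(Δeast, Δnorth) mod 360° = 233.13° ≈ 233°.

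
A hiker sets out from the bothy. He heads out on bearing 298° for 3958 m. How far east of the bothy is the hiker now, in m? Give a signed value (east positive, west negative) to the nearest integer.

-3495 m

Leg 1 (298°, 3958 m): east 3958 sin 298° = -3494.71, north 3958 cos 298° = 1858.17
Net east component: -3494.71 m.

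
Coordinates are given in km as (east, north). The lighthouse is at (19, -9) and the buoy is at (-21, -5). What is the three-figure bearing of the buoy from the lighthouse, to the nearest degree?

276°

Δeast = -21 − 19 = -40.00; Δnorth = -5 − -9 = 4.00.
Bearing = atan2(Δeast, Δnorth) mod 360° = 275.71° ≈ 276°.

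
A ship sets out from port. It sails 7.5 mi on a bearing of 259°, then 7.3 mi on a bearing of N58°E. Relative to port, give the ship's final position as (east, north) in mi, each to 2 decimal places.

(-1.17, 2.44)

Leg 1 (259°, 7.5 mi): east 7.5 sin 259° = -7.36, north 7.5 cos 259° = -1.43
Leg 2 (N58°E, 7.3 mi): east 7.3 sin 58° = 6.19, north 7.3 cos 58° = 3.87
Summing: -1.17 mi east, 2.44 mi north → (-1.17, 2.44).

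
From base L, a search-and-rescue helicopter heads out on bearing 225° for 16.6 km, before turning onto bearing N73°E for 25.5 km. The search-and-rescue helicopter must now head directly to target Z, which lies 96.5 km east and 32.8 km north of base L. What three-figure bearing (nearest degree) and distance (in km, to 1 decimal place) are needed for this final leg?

Leg 1 (225°, 16.6 km): east 16.6 sin 225° = -11.74, north 16.6 cos 225° = -11.74
Leg 2 (N73°E, 25.5 km): east 25.5 sin 73° = 24.39, north 25.5 cos 73° = 7.46
Current position: (12.65, -4.28). Target: (96.5, 32.8). Remaining: Δeast = 83.85, Δnorth = 37.08.
Bearing = atan2(83.85, 37.08) mod 360° = 66.14°; distance = √((83.85)² + (37.08)²) = 91.686 km.

066°, 91.7 km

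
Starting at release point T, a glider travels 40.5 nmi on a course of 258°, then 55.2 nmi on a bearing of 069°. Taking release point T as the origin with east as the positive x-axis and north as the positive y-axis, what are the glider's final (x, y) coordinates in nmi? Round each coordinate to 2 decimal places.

(11.92, 11.36)

Leg 1 (258°, 40.5 nmi): east 40.5 sin 258° = -39.61, north 40.5 cos 258° = -8.42
Leg 2 (069°, 55.2 nmi): east 55.2 sin 69° = 51.53, north 55.2 cos 69° = 19.78
Summing: 11.92 nmi east, 11.36 nmi north → (11.92, 11.36).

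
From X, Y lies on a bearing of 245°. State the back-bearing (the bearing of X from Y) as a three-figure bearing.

Back-bearing = 245° − 180° = 065°.

065°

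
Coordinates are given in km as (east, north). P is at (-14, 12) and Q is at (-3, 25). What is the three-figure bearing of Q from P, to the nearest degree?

040°

Δeast = -3 − -14 = 11.00; Δnorth = 25 − 12 = 13.00.
Bearing = atan2(Δeast, Δnorth) mod 360° = 40.24° ≈ 040°.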